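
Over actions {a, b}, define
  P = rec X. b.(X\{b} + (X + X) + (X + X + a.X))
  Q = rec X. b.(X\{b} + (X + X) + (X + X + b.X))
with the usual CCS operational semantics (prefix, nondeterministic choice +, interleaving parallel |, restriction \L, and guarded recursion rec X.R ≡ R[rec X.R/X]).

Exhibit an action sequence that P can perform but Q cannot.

ba

P's transition system — 2 states:
  s0 = rec X. b.(X\{b} + (X + X) + (X + X + a.X)) has moves -b-> s1
  s1 = (rec X. b.(X\{b} + (X + X) + (X + X + a.X)))\{b} + ((rec X. b.(X\{b} + (X + X) + (X + X + a.X))) + (rec X. b.(X\{b} + (X + X) + (X + X + a.X)))) + ((rec X. b.(X\{b} + (X + X) + (X + X + a.X))) + (rec X. b.(X\{b} + (X + X) + (X + X + a.X))) + a.(rec X. b.(X\{b} + (X + X) + (X + X + a.X)))) has moves -a-> s0, -b-> s1
Q's transition system — 2 states:
  t0 = rec X. b.(X\{b} + (X + X) + (X + X + b.X)) has moves -b-> t1
  t1 = (rec X. b.(X\{b} + (X + X) + (X + X + b.X)))\{b} + ((rec X. b.(X\{b} + (X + X) + (X + X + b.X))) + (rec X. b.(X\{b} + (X + X) + (X + X + b.X)))) + ((rec X. b.(X\{b} + (X + X) + (X + X + b.X))) + (rec X. b.(X\{b} + (X + X) + (X + X + b.X))) + b.(rec X. b.(X\{b} + (X + X) + (X + X + b.X)))) has moves -b-> t0, -b-> t1
Trace ⟨ba⟩ through P, begin at {s0}:
  after b @ step 1: {s1}
  after a @ step 2: {s0}
  P completes σ.
Trace ⟨ba⟩ through Q, begin at {t0}:
  after b @ step 1: {t1}
  after a @ step 2: no successor for Q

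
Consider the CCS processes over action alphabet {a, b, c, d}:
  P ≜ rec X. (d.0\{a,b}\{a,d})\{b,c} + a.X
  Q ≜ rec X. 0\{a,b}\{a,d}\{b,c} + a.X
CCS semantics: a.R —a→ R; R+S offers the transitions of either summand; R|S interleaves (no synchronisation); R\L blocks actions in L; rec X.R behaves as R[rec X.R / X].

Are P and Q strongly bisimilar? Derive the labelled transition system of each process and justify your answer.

P's transition system — 2 states:
  p0 = rec X. (d.0\{a,b}\{a,d})\{b,c} + a.X :: ··a··> p0, ··d··> p1
  p1 = 0\{a,b}\{a,d}\{b,c} :: ∅
Q's transition system — 1 states:
  q0 = rec X. 0\{a,b}\{a,d}\{b,c} + a.X :: ··a··> q0
Coarsest stable partition (strong bisimilarity classes):
  B0 = {p0}
  B1 = {p1}
  B2 = {q0}
p0 ∈ B0, q0 ∈ B2 → different blocks

NO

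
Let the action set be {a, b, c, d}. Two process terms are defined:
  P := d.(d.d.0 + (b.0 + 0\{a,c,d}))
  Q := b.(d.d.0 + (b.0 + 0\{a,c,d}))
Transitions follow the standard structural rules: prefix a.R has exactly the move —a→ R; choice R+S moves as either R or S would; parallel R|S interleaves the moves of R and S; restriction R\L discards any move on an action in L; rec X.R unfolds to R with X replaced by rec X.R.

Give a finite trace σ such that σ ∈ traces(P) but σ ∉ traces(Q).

d

Reachable graph of P (4 states):
  m0 = d.(d.d.0 + (b.0 + 0\{a,c,d})) ⊢ —d→ m1
  m1 = d.d.0 + (b.0 + 0\{a,c,d}) ⊢ —b→ m2, —d→ m3
  m2 = 0 ⊢ deadlocked
  m3 = d.0 ⊢ —d→ m2
Reachable graph of Q (4 states):
  n0 = b.(d.d.0 + (b.0 + 0\{a,c,d})) ⊢ —b→ n1
  n1 = d.d.0 + (b.0 + 0\{a,c,d}) ⊢ —b→ n2, —d→ n3
  n2 = 0 ⊢ deadlocked
  n3 = d.0 ⊢ —d→ n2
Executing d from P (initial set {m0}):
  [1] d ⇒ {m1}
  — P admits the full trace.
Executing d from Q (initial set {n0}):
  [1] d ⇒ no successor for Q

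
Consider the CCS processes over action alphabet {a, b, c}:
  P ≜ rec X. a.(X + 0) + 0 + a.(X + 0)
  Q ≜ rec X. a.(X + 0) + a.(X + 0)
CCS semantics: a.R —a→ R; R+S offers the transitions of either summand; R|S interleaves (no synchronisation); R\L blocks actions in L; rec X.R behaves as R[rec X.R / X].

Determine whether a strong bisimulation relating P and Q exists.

P ~ Q

Reachable graph of P (2 states):
  s0 = rec X. a.(X + 0) + 0 + a.(X + 0) → —a→ s1
  s1 = (rec X. a.(X + 0) + 0 + a.(X + 0)) + 0 → —a→ s1
Reachable graph of Q (2 states):
  t0 = rec X. a.(X + 0) + a.(X + 0) → —a→ t1
  t1 = (rec X. a.(X + 0) + a.(X + 0)) + 0 → —a→ t1
Partition-refinement fixed point:
  B0 = {s0, s1, t0, t1}
s0 ∈ B0, t0 ∈ B0 → same block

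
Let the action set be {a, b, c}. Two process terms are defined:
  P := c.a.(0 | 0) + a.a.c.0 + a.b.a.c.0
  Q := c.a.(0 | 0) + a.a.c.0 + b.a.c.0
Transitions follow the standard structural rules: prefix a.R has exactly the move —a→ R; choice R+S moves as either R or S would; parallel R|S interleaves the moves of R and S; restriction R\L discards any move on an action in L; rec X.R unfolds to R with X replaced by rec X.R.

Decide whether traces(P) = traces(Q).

P's transition system — 7 states:
  m0 = c.a.(0 | 0) + a.a.c.0 + a.b.a.c.0 | ··a··> m1, ··a··> m2, ··c··> m3
  m1 = a.c.0 | ··a··> m4
  m2 = b.a.c.0 | ··b··> m1
  m3 = a.(0 | 0) | ··a··> m5
  m4 = c.0 | ··c··> m6
  m5 = 0 | 0 | ·
  m6 = 0 | ·
Q's transition system — 6 states:
  n0 = c.a.(0 | 0) + a.a.c.0 + b.a.c.0 | ··a··> n1, ··b··> n1, ··c··> n2
  n1 = a.c.0 | ··a··> n3
  n2 = a.(0 | 0) | ··a··> n4
  n3 = c.0 | ··c··> n5
  n4 = 0 | 0 | ·
  n5 = 0 | ·
Trace ⟨ab⟩ through P, begin at {m0}:
  [1] a ⇒ {m1, m2}
  [2] b ⇒ {m1}
  ✓ P
Trace ⟨ab⟩ through Q, begin at {n0}:
  [1] a ⇒ {n1}
  [2] b ⇒ no successor for Q

traces(P) ≠ traces(Q) — witness ⟨ab⟩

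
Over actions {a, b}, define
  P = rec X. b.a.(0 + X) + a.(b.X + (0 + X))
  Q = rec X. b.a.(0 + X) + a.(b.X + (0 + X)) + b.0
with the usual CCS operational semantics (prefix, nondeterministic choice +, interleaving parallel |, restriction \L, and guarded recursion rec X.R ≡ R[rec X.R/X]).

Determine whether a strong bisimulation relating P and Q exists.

NO

Reachable graph of P (4 states):
  p0 = rec X. b.a.(0 + X) + a.(b.X + (0 + X)) :: --a--▸ p1, --b--▸ p2
  p1 = b.(rec X. b.a.(0 + X) + a.(b.X + (0 + X))) + (0 + (rec X. b.a.(0 + X) + a.(b.X + (0 + X)))) :: --a--▸ p1, --b--▸ p0, --b--▸ p2
  p2 = a.(0 + (rec X. b.a.(0 + X) + a.(b.X + (0 + X)))) :: --a--▸ p3
  p3 = 0 + (rec X. b.a.(0 + X) + a.(b.X + (0 + X))) :: --a--▸ p1, --b--▸ p2
Reachable graph of Q (5 states):
  q0 = rec X. b.a.(0 + X) + a.(b.X + (0 + X)) + b.0 :: --a--▸ q1, --b--▸ q2, --b--▸ q3
  q1 = b.(rec X. b.a.(0 + X) + a.(b.X + (0 + X)) + b.0) + (0 + (rec X. b.a.(0 + X) + a.(b.X + (0 + X)) + b.0)) :: --a--▸ q1, --b--▸ q0, --b--▸ q2, --b--▸ q3
  q2 = 0 :: ∅
  q3 = a.(0 + (rec X. b.a.(0 + X) + a.(b.X + (0 + X)) + b.0)) :: --a--▸ q4
  q4 = 0 + (rec X. b.a.(0 + X) + a.(b.X + (0 + X)) + b.0) :: --a--▸ q1, --b--▸ q2, --b--▸ q3
Partition-refinement fixed point:
  B0 = {p0, p3}
  B1 = {p2}
  B2 = {p1}
  B3 = {q0, q4}
  B4 = {q3}
  B5 = {q1}
  B6 = {q2}
p0 ∈ B0, q0 ∈ B3 → different blocks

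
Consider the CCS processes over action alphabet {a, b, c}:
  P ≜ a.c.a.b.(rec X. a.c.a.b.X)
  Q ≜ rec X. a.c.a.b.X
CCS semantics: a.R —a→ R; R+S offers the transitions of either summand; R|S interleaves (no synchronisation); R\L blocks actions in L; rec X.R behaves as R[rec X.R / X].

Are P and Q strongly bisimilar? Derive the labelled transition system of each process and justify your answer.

P's transition system — 5 states:
  p0 = a.c.a.b.(rec X. a.c.a.b.X) → =a=> p1
  p1 = c.a.b.(rec X. a.c.a.b.X) → =c=> p2
  p2 = a.b.(rec X. a.c.a.b.X) → =a=> p3
  p3 = b.(rec X. a.c.a.b.X) → =b=> p4
  p4 = rec X. a.c.a.b.X → =a=> p1
Q's transition system — 4 states:
  q0 = rec X. a.c.a.b.X → =a=> q1
  q1 = c.a.b.(rec X. a.c.a.b.X) → =c=> q2
  q2 = a.b.(rec X. a.c.a.b.X) → =a=> q3
  q3 = b.(rec X. a.c.a.b.X) → =b=> q0
Bisimilarity quotient blocks:
  B0 = {p0, p4, q0}
  B1 = {p1, q1}
  B2 = {p2, q2}
  B3 = {p3, q3}
p0 ∈ B0, q0 ∈ B0 → same block

YES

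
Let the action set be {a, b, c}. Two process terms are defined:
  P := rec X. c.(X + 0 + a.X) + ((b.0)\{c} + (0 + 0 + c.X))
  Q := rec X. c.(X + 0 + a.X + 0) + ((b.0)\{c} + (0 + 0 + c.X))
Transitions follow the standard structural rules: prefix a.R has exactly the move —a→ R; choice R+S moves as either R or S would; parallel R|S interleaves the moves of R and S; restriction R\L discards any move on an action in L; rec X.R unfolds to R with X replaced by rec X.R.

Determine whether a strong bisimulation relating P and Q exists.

P's transition system — 3 states:
  p0 = rec X. c.(X + 0 + a.X) + ((b.0)\{c} + (0 + 0 + c.X)) → -b-> p1, -c-> p0, -c-> p2
  p1 = 0\{c} → (no moves)
  p2 = (rec X. c.(X + 0 + a.X) + ((b.0)\{c} + (0 + 0 + c.X))) + 0 + a.(rec X. c.(X + 0 + a.X) + ((b.0)\{c} + (0 + 0 + c.X))) → -a-> p0, -b-> p1, -c-> p0, -c-> p2
Q's transition system — 3 states:
  q0 = rec X. c.(X + 0 + a.X + 0) + ((b.0)\{c} + (0 + 0 + c.X)) → -b-> q1, -c-> q0, -c-> q2
  q1 = 0\{c} → (no moves)
  q2 = (rec X. c.(X + 0 + a.X + 0) + ((b.0)\{c} + (0 + 0 + c.X))) + 0 + a.(rec X. c.(X + 0 + a.X + 0) + ((b.0)\{c} + (0 + 0 + c.X))) + 0 → -a-> q0, -b-> q1, -c-> q0, -c-> q2
Bisimilarity quotient blocks:
  B0 = {p0, q0}
  B1 = {p1, q1}
  B2 = {p2, q2}
p0 ∈ B0, q0 ∈ B0 → same block

YES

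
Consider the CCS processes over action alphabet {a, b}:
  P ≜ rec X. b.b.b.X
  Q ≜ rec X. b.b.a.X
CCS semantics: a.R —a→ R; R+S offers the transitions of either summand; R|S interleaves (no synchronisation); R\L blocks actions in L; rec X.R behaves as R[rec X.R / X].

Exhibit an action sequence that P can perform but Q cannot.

bbb

Reachable graph of P (3 states):
  u0 = rec X. b.b.b.X :: —b→ u1
  u1 = b.b.(rec X. b.b.b.X) :: —b→ u2
  u2 = b.(rec X. b.b.b.X) :: —b→ u0
Reachable graph of Q (3 states):
  v0 = rec X. b.b.a.X :: —b→ v1
  v1 = b.a.(rec X. b.b.a.X) :: —b→ v2
  v2 = a.(rec X. b.b.a.X) :: —a→ v0
Run σ = ⟨bbb⟩ on P: start {u0}
  step 1 (b): {u1}
  step 2 (b): {u2}
  step 3 (b): {u0}
  ✓ P
Run σ = ⟨bbb⟩ on Q: start {v0}
  step 1 (b): {v1}
  step 2 (b): {v2}
  step 3 (b): no successor for Q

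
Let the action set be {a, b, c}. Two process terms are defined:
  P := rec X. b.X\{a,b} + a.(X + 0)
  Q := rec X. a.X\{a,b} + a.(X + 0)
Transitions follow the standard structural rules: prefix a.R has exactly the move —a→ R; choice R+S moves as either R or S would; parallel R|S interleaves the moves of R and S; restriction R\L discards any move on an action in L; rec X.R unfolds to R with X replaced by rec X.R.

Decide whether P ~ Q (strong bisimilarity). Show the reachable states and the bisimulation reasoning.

P's transition system — 3 states:
  m0 = rec X. b.X\{a,b} + a.(X + 0) → -a-> m1, -b-> m2
  m1 = (rec X. b.X\{a,b} + a.(X + 0)) + 0 → -a-> m1, -b-> m2
  m2 = (rec X. b.X\{a,b} + a.(X + 0))\{a,b} → stopped
Q's transition system — 3 states:
  n0 = rec X. a.X\{a,b} + a.(X + 0) → -a-> n1, -a-> n2
  n1 = (rec X. a.X\{a,b} + a.(X + 0)) + 0 → -a-> n1, -a-> n2
  n2 = (rec X. a.X\{a,b} + a.(X + 0))\{a,b} → stopped
Bisimilarity quotient blocks:
  B0 = {m0, m1}
  B1 = {m2, n2}
  B2 = {n0, n1}
m0 ∈ B0, n0 ∈ B2 → different blocks

P ≁ Q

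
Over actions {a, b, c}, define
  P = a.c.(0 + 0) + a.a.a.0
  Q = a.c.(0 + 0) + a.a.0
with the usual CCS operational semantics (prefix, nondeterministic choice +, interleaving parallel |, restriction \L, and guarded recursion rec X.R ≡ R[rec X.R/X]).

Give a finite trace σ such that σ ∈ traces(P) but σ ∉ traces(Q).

aaa

LTS(P): 6 reachable states
  s0 = a.c.(0 + 0) + a.a.a.0 ⊢ =a=> s1, =a=> s2
  s1 = a.a.0 ⊢ =a=> s3
  s2 = c.(0 + 0) ⊢ =c=> s4
  s3 = a.0 ⊢ =a=> s5
  s4 = 0 + 0 ⊢ (no moves)
  s5 = 0 ⊢ (no moves)
LTS(Q): 5 reachable states
  t0 = a.c.(0 + 0) + a.a.0 ⊢ =a=> t1, =a=> t2
  t1 = a.0 ⊢ =a=> t3
  t2 = c.(0 + 0) ⊢ =c=> t4
  t3 = 0 ⊢ (no moves)
  t4 = 0 + 0 ⊢ (no moves)
Executing aaa from P (initial set {s0}):
  after a @ step 1: {s1, s2}
  after a @ step 2: {s3}
  after a @ step 3: {s5}
  ✓ P
Executing aaa from Q (initial set {t0}):
  after a @ step 1: {t1, t2}
  after a @ step 2: {t3}
  after a @ step 3: ∅  — Q cannot continue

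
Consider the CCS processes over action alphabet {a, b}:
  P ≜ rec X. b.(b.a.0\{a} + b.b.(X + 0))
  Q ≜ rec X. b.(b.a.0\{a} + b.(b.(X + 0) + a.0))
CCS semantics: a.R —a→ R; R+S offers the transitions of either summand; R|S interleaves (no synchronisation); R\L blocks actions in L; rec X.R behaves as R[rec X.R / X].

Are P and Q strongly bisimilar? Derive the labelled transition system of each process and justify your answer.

Reachable graph of P (6 states):
  u0 = rec X. b.(b.a.0\{a} + b.b.(X + 0)) :: =b=> u1
  u1 = b.a.0\{a} + b.b.((rec X. b.(b.a.0\{a} + b.b.(X + 0))) + 0) :: =b=> u2, =b=> u3
  u2 = a.0\{a} :: =a=> u4
  u3 = b.((rec X. b.(b.a.0\{a} + b.b.(X + 0))) + 0) :: =b=> u5
  u4 = 0\{a} :: ∅
  u5 = (rec X. b.(b.a.0\{a} + b.b.(X + 0))) + 0 :: =b=> u1
Reachable graph of Q (7 states):
  v0 = rec X. b.(b.a.0\{a} + b.(b.(X + 0) + a.0)) :: =b=> v1
  v1 = b.a.0\{a} + b.(b.((rec X. b.(b.a.0\{a} + b.(b.(X + 0) + a.0))) + 0) + a.0) :: =b=> v2, =b=> v3
  v2 = a.0\{a} :: =a=> v4
  v3 = b.((rec X. b.(b.a.0\{a} + b.(b.(X + 0) + a.0))) + 0) + a.0 :: =a=> v5, =b=> v6
  v4 = 0\{a} :: ∅
  v5 = 0 :: ∅
  v6 = (rec X. b.(b.a.0\{a} + b.(b.(X + 0) + a.0))) + 0 :: =b=> v1
Coarsest stable partition (strong bisimilarity classes):
  B0 = {u0, u5}
  B1 = {u1}
  B2 = {u2, v2}
  B3 = {u4, v4, v5}
  B4 = {u3}
  B5 = {v0, v6}
  B6 = {v1}
  B7 = {v3}
u0 ∈ B0, v0 ∈ B5 → different blocks

NO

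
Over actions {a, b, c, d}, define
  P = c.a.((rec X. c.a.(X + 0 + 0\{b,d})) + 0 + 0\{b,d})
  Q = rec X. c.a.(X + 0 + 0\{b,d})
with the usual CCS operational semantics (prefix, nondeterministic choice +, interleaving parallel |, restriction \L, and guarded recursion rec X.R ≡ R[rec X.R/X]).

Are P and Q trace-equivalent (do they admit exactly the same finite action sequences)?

trace-equivalent

P's transition system — 3 states:
  u0 = c.a.((rec X. c.a.(X + 0 + 0\{b,d})) + 0 + 0\{b,d}) has moves —c→ u1
  u1 = a.((rec X. c.a.(X + 0 + 0\{b,d})) + 0 + 0\{b,d}) has moves —a→ u2
  u2 = (rec X. c.a.(X + 0 + 0\{b,d})) + 0 + 0\{b,d} has moves —c→ u1
Q's transition system — 3 states:
  v0 = rec X. c.a.(X + 0 + 0\{b,d}) has moves —c→ v1
  v1 = a.((rec X. c.a.(X + 0 + 0\{b,d})) + 0 + 0\{b,d}) has moves —a→ v2
  v2 = (rec X. c.a.(X + 0 + 0\{b,d})) + 0 + 0\{b,d} has moves —c→ v1
Coarsest stable partition (strong bisimilarity classes):
  B0 = {u0, u2, v0, v2}
  B1 = {u1, v1}
u0 ∈ B0, v0 ∈ B0 → same block
Bisimilar ⇒ trace-equivalent.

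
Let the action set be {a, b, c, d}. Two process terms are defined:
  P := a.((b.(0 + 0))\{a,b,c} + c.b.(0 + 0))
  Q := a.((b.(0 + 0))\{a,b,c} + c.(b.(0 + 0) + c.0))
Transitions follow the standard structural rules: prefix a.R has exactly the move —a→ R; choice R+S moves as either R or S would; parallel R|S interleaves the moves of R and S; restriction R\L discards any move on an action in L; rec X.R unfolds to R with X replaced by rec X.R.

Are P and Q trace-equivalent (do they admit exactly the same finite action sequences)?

traces(P) ≠ traces(Q) — witness ⟨acc⟩

LTS(P): 4 reachable states
  m0 = a.((b.(0 + 0))\{a,b,c} + c.b.(0 + 0)) | -a-> m1
  m1 = (b.(0 + 0))\{a,b,c} + c.b.(0 + 0) | -c-> m2
  m2 = b.(0 + 0) | -b-> m3
  m3 = 0 + 0 | deadlocked
LTS(Q): 5 reachable states
  n0 = a.((b.(0 + 0))\{a,b,c} + c.(b.(0 + 0) + c.0)) | -a-> n1
  n1 = (b.(0 + 0))\{a,b,c} + c.(b.(0 + 0) + c.0) | -c-> n2
  n2 = b.(0 + 0) + c.0 | -b-> n3, -c-> n4
  n3 = 0 + 0 | deadlocked
  n4 = 0 | deadlocked
Run σ = ⟨acc⟩ on Q: start {n0}
  [1] a ⇒ {n1}
  [2] c ⇒ {n2}
  [3] c ⇒ {n4}
  — Q admits the full trace.
Run σ = ⟨acc⟩ on P: start {m0}
  [1] a ⇒ {m1}
  [2] c ⇒ {m2}
  [3] c ⇒ no successor for P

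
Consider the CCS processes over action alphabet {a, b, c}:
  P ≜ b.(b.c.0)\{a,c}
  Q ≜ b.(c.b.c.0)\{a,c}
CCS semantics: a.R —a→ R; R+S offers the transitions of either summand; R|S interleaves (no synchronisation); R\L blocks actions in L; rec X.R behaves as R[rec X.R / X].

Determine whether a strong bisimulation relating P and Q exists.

not bisimilar

Reachable graph of P (3 states):
  p0 = b.(b.c.0)\{a,c} ⊢ --b--▸ p1
  p1 = (b.c.0)\{a,c} ⊢ --b--▸ p2
  p2 = (c.0)\{a,c} ⊢ ∅
Reachable graph of Q (2 states):
  q0 = b.(c.b.c.0)\{a,c} ⊢ --b--▸ q1
  q1 = (c.b.c.0)\{a,c} ⊢ ∅
Partition-refinement fixed point:
  B0 = {p0}
  B1 = {p1, q0}
  B2 = {p2, q1}
p0 ∈ B0, q0 ∈ B1 → different blocks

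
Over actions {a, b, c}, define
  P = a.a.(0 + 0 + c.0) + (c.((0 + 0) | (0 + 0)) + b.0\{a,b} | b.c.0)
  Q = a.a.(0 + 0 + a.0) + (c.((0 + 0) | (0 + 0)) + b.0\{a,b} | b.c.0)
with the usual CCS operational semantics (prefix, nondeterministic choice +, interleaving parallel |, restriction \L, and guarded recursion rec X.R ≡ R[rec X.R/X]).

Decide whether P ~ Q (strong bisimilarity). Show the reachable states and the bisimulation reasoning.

P's transition system — 10 states:
  u0 = a.a.(0 + 0 + c.0) + (c.((0 + 0) | (0 + 0)) + b.0\{a,b} | b.c.0) → —a→ u1, —b→ u2, —b→ u3, —c→ u4
  u1 = a.(0 + 0 + c.0) → —a→ u5
  u2 = 0\{a,b} | b.c.0 → —b→ u6
  u3 = b.0\{a,b} | c.0 → —b→ u6, —c→ u7
  u4 = (0 + 0) | (0 + 0) → (no moves)
  u5 = 0 + 0 + c.0 → —c→ u8
  u6 = 0\{a,b} | c.0 → —c→ u9
  u7 = b.0\{a,b} | 0 → —b→ u9
  u8 = 0 → (no moves)
  u9 = 0\{a,b} | 0 → (no moves)
Q's transition system — 10 states:
  v0 = a.a.(0 + 0 + a.0) + (c.((0 + 0) | (0 + 0)) + b.0\{a,b} | b.c.0) → —a→ v1, —b→ v2, —b→ v3, —c→ v4
  v1 = a.(0 + 0 + a.0) → —a→ v5
  v2 = 0\{a,b} | b.c.0 → —b→ v6
  v3 = b.0\{a,b} | c.0 → —b→ v6, —c→ v7
  v4 = (0 + 0) | (0 + 0) → (no moves)
  v5 = 0 + 0 + a.0 → —a→ v8
  v6 = 0\{a,b} | c.0 → —c→ v9
  v7 = b.0\{a,b} | 0 → —b→ v9
  v8 = 0 → (no moves)
  v9 = 0\{a,b} | 0 → (no moves)
Bisimilarity quotient blocks:
  B0 = {u0}
  B1 = {u4, u8, u9, v4, v8, v9}
  B2 = {u2, v2}
  B3 = {u5, u6, v6}
  B4 = {u1}
  B5 = {u3, v3}
  B6 = {u7, v7}
  B7 = {v0}
  B8 = {v1}
  B9 = {v5}
u0 ∈ B0, v0 ∈ B7 → different blocks

NO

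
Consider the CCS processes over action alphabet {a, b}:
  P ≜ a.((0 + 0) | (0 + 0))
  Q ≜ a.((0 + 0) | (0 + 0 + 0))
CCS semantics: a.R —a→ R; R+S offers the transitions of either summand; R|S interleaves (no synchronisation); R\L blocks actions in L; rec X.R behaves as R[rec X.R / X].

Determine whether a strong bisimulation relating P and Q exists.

LTS(P): 2 reachable states
  s0 = a.((0 + 0) | (0 + 0)) :: -a-> s1
  s1 = (0 + 0) | (0 + 0) :: deadlocked
LTS(Q): 2 reachable states
  t0 = a.((0 + 0) | (0 + 0 + 0)) :: -a-> t1
  t1 = (0 + 0) | (0 + 0 + 0) :: deadlocked
Partition-refinement fixed point:
  B0 = {s0, t0}
  B1 = {s1, t1}
s0 ∈ B0, t0 ∈ B0 → same block

bisimilar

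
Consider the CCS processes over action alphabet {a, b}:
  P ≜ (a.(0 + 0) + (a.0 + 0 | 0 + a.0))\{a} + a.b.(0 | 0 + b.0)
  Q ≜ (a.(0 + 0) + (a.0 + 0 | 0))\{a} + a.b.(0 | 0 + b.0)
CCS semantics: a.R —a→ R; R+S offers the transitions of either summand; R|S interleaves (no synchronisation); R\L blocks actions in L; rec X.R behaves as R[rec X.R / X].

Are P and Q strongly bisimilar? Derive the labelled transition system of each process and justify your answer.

bisimilar

Reachable graph of P (4 states):
  s0 = (a.(0 + 0) + (a.0 + 0 | 0 + a.0))\{a} + a.b.(0 | 0 + b.0) ⊢ —a→ s1
  s1 = b.(0 | 0 + b.0) ⊢ —b→ s2
  s2 = 0 | 0 + b.0 ⊢ —b→ s3
  s3 = 0 ⊢ ∅
Reachable graph of Q (4 states):
  t0 = (a.(0 + 0) + (a.0 + 0 | 0))\{a} + a.b.(0 | 0 + b.0) ⊢ —a→ t1
  t1 = b.(0 | 0 + b.0) ⊢ —b→ t2
  t2 = 0 | 0 + b.0 ⊢ —b→ t3
  t3 = 0 ⊢ ∅
Bisimilarity quotient blocks:
  B0 = {s0, t0}
  B1 = {s1, t1}
  B2 = {s2, t2}
  B3 = {s3, t3}
s0 ∈ B0, t0 ∈ B0 → same block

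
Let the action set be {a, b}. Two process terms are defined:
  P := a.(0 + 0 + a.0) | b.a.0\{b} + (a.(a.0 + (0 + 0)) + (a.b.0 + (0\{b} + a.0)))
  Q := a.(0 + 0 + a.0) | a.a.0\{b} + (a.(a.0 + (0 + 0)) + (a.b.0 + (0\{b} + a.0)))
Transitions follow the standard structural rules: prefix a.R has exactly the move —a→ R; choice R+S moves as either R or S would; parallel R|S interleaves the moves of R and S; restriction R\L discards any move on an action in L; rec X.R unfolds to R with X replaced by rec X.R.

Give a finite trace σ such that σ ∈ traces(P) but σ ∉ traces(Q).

Reachable graph of P (12 states):
  p0 = a.(0 + 0 + a.0) | b.a.0\{b} + (a.(a.0 + (0 + 0)) + (a.b.0 + (0\{b} + a.0))) ⊢ ··a··> p1, ··a··> p2, ··a··> p3, ··a··> p4, ··b··> p5
  p1 = (0 + 0 + a.0) | b.a.0\{b} ⊢ ··a··> p6, ··b··> p7
  p2 = 0 ⊢ ∅
  p3 = a.0 + (0 + 0) ⊢ ··a··> p2
  p4 = b.0 ⊢ ··b··> p2
  p5 = a.(0 + 0 + a.0) | a.0\{b} ⊢ ··a··> p7, ··a··> p8
  p6 = 0 | b.a.0\{b} ⊢ ··b··> p9
  p7 = (0 + 0 + a.0) | a.0\{b} ⊢ ··a··> p10, ··a··> p9
  p8 = a.(0 + 0 + a.0) | 0\{b} ⊢ ··a··> p10
  p9 = 0 | a.0\{b} ⊢ ··a··> p11
  p10 = (0 + 0 + a.0) | 0\{b} ⊢ ··a··> p11
  p11 = 0 | 0\{b} ⊢ ∅
Reachable graph of Q (12 states):
  q0 = a.(0 + 0 + a.0) | a.a.0\{b} + (a.(a.0 + (0 + 0)) + (a.b.0 + (0\{b} + a.0))) ⊢ ··a··> q1, ··a··> q2, ··a··> q3, ··a··> q4, ··a··> q5
  q1 = (0 + 0 + a.0) | a.a.0\{b} ⊢ ··a··> q6, ··a··> q7
  q2 = 0 ⊢ ∅
  q3 = a.(0 + 0 + a.0) | a.0\{b} ⊢ ··a··> q6, ··a··> q8
  q4 = a.0 + (0 + 0) ⊢ ··a··> q2
  q5 = b.0 ⊢ ··b··> q2
  q6 = (0 + 0 + a.0) | a.0\{b} ⊢ ··a··> q10, ··a··> q9
  q7 = 0 | a.a.0\{b} ⊢ ··a··> q10
  q8 = a.(0 + 0 + a.0) | 0\{b} ⊢ ··a··> q9
  q9 = (0 + 0 + a.0) | 0\{b} ⊢ ··a··> q11
  q10 = 0 | a.0\{b} ⊢ ··a··> q11
  q11 = 0 | 0\{b} ⊢ ∅
Trace ⟨b⟩ through P, begin at {p0}:
  [1] b ⇒ {p5}
  P completes σ.
Trace ⟨b⟩ through Q, begin at {q0}:
  [1] b ⇒ ∅ (Q stuck)

b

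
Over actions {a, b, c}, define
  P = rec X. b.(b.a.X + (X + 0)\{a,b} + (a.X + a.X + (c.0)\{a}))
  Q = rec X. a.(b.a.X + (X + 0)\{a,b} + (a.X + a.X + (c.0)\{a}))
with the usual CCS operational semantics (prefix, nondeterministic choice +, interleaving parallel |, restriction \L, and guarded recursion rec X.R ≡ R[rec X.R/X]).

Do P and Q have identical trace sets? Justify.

traces(P) ≠ traces(Q) — witness ⟨b⟩

P's transition system — 4 states:
  p0 = rec X. b.(b.a.X + (X + 0)\{a,b} + (a.X + a.X + (c.0)\{a})) :: ··b··> p1
  p1 = b.a.(rec X. b.(b.a.X + (X + 0)\{a,b} + (a.X + a.X + (c.0)\{a}))) + ((rec X. b.(b.a.X + (X + 0)\{a,b} + (a.X + a.X + (c.0)\{a}))) + 0)\{a,b} + (a.(rec X. b.(b.a.X + (X + 0)\{a,b} + (a.X + a.X + (c.0)\{a}))) + a.(rec X. b.(b.a.X + (X + 0)\{a,b} + (a.X + a.X + (c.0)\{a}))) + (c.0)\{a}) :: ··a··> p0, ··b··> p2, ··c··> p3
  p2 = a.(rec X. b.(b.a.X + (X + 0)\{a,b} + (a.X + a.X + (c.0)\{a}))) :: ··a··> p0
  p3 = 0\{a} :: stopped
Q's transition system — 4 states:
  q0 = rec X. a.(b.a.X + (X + 0)\{a,b} + (a.X + a.X + (c.0)\{a})) :: ··a··> q1
  q1 = b.a.(rec X. a.(b.a.X + (X + 0)\{a,b} + (a.X + a.X + (c.0)\{a}))) + ((rec X. a.(b.a.X + (X + 0)\{a,b} + (a.X + a.X + (c.0)\{a}))) + 0)\{a,b} + (a.(rec X. a.(b.a.X + (X + 0)\{a,b} + (a.X + a.X + (c.0)\{a}))) + a.(rec X. a.(b.a.X + (X + 0)\{a,b} + (a.X + a.X + (c.0)\{a}))) + (c.0)\{a}) :: ··a··> q0, ··b··> q2, ··c··> q3
  q2 = a.(rec X. a.(b.a.X + (X + 0)\{a,b} + (a.X + a.X + (c.0)\{a}))) :: ··a··> q0
  q3 = 0\{a} :: stopped
Executing b from P (initial set {p0}):
  after b @ step 1: {p1}
  — P admits the full trace.
Executing b from Q (initial set {q0}):
  after b @ step 1: no successor for Q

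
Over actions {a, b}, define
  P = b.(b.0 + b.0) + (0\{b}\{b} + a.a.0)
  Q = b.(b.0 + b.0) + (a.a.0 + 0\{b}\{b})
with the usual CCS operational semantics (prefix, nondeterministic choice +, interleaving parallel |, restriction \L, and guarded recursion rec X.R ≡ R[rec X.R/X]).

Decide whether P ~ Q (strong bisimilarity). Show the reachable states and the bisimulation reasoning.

P's transition system — 4 states:
  s0 = b.(b.0 + b.0) + (0\{b}\{b} + a.a.0) ⊢ ··a··> s1, ··b··> s2
  s1 = a.0 ⊢ ··a··> s3
  s2 = b.0 + b.0 ⊢ ··b··> s3
  s3 = 0 ⊢ ∅
Q's transition system — 4 states:
  t0 = b.(b.0 + b.0) + (a.a.0 + 0\{b}\{b}) ⊢ ··a··> t1, ··b··> t2
  t1 = a.0 ⊢ ··a··> t3
  t2 = b.0 + b.0 ⊢ ··b··> t3
  t3 = 0 ⊢ ∅
Coarsest stable partition (strong bisimilarity classes):
  B0 = {s0, t0}
  B1 = {s2, t2}
  B2 = {s3, t3}
  B3 = {s1, t1}
s0 ∈ B0, t0 ∈ B0 → same block

bisimilar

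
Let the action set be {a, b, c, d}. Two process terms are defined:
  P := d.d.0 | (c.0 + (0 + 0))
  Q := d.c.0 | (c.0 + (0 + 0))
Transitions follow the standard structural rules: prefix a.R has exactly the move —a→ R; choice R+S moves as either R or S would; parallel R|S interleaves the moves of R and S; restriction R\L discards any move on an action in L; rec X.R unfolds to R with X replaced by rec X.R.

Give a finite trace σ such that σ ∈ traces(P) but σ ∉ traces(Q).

dd

LTS(P): 6 reachable states
  u0 = d.d.0 | (c.0 + (0 + 0)) has moves —c→ u1, —d→ u2
  u1 = d.d.0 | 0 has moves —d→ u3
  u2 = d.0 | (c.0 + (0 + 0)) has moves —c→ u3, —d→ u4
  u3 = d.0 | 0 has moves —d→ u5
  u4 = 0 | (c.0 + (0 + 0)) has moves —c→ u5
  u5 = 0 | 0 has moves stopped
LTS(Q): 6 reachable states
  v0 = d.c.0 | (c.0 + (0 + 0)) has moves —c→ v1, —d→ v2
  v1 = d.c.0 | 0 has moves —d→ v3
  v2 = c.0 | (c.0 + (0 + 0)) has moves —c→ v3, —c→ v4
  v3 = c.0 | 0 has moves —c→ v5
  v4 = 0 | (c.0 + (0 + 0)) has moves —c→ v5
  v5 = 0 | 0 has moves stopped
Executing dd from P (initial set {u0}):
  step 1 (d): {u2}
  step 2 (d): {u4}
  — P admits the full trace.
Executing dd from Q (initial set {v0}):
  step 1 (d): {v2}
  step 2 (d): no successor for Q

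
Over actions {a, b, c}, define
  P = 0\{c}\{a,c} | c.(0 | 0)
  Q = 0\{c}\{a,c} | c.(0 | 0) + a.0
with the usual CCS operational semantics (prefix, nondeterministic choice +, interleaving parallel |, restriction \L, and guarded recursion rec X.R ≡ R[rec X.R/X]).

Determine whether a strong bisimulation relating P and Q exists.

NO

Reachable graph of P (2 states):
  s0 = 0\{c}\{a,c} | c.(0 | 0) :: =c=> s1
  s1 = 0\{c}\{a,c} | (0 | 0) :: (no moves)
Reachable graph of Q (3 states):
  t0 = 0\{c}\{a,c} | c.(0 | 0) + a.0 :: =a=> t1, =c=> t2
  t1 = 0 :: (no moves)
  t2 = 0\{c}\{a,c} | (0 | 0) :: (no moves)
Bisimilarity quotient blocks:
  B0 = {s0}
  B1 = {s1, t1, t2}
  B2 = {t0}
s0 ∈ B0, t0 ∈ B2 → different blocks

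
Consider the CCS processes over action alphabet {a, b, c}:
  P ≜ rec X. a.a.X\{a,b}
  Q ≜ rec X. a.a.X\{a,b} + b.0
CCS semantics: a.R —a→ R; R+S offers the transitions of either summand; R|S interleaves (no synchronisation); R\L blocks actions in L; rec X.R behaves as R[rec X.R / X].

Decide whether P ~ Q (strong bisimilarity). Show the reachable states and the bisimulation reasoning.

not bisimilar

Reachable graph of P (3 states):
  p0 = rec X. a.a.X\{a,b} ⊢ —a→ p1
  p1 = a.(rec X. a.a.X\{a,b})\{a,b} ⊢ —a→ p2
  p2 = (rec X. a.a.X\{a,b})\{a,b} ⊢ stopped
Reachable graph of Q (4 states):
  q0 = rec X. a.a.X\{a,b} + b.0 ⊢ —a→ q1, —b→ q2
  q1 = a.(rec X. a.a.X\{a,b} + b.0)\{a,b} ⊢ —a→ q3
  q2 = 0 ⊢ stopped
  q3 = (rec X. a.a.X\{a,b} + b.0)\{a,b} ⊢ stopped
Coarsest stable partition (strong bisimilarity classes):
  B0 = {p0}
  B1 = {p1, q1}
  B2 = {p2, q2, q3}
  B3 = {q0}
p0 ∈ B0, q0 ∈ B3 → different blocks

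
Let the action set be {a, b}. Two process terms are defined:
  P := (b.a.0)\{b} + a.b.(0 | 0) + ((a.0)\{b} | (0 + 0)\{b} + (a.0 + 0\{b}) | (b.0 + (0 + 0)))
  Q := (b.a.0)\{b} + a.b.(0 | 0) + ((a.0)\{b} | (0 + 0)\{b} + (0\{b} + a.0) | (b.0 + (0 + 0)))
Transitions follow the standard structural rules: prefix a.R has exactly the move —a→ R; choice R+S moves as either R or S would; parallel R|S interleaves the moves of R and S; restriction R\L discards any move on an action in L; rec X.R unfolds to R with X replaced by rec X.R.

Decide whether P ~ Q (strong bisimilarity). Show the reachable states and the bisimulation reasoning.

P's transition system — 6 states:
  m0 = (b.a.0)\{b} + a.b.(0 | 0) + ((a.0)\{b} | (0 + 0)\{b} + (a.0 + 0\{b}) | (b.0 + (0 + 0))) has moves --a--▸ m1, --a--▸ m2, --a--▸ m3, --b--▸ m4
  m1 = 0 | (b.0 + (0 + 0)) has moves --b--▸ m5
  m2 = 0\{b} | (0 + 0)\{b} has moves (no moves)
  m3 = b.(0 | 0) has moves --b--▸ m5
  m4 = (a.0 + 0\{b}) | 0 has moves --a--▸ m5
  m5 = 0 | 0 has moves (no moves)
Q's transition system — 6 states:
  n0 = (b.a.0)\{b} + a.b.(0 | 0) + ((a.0)\{b} | (0 + 0)\{b} + (0\{b} + a.0) | (b.0 + (0 + 0))) has moves --a--▸ n1, --a--▸ n2, --a--▸ n3, --b--▸ n4
  n1 = 0 | (b.0 + (0 + 0)) has moves --b--▸ n5
  n2 = 0\{b} | (0 + 0)\{b} has moves (no moves)
  n3 = b.(0 | 0) has moves --b--▸ n5
  n4 = (0\{b} + a.0) | 0 has moves --a--▸ n5
  n5 = 0 | 0 has moves (no moves)
Partition-refinement fixed point:
  B0 = {m0, n0}
  B1 = {m4, n4}
  B2 = {m2, m5, n2, n5}
  B3 = {m1, m3, n1, n3}
m0 ∈ B0, n0 ∈ B0 → same block

YES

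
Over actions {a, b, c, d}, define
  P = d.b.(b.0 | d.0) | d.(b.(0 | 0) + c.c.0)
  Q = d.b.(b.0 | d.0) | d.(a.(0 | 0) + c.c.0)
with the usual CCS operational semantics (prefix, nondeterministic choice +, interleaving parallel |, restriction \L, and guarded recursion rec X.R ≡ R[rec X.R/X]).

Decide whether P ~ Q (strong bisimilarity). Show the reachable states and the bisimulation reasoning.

P ≁ Q

LTS(P): 30 reachable states
  m0 = d.b.(b.0 | d.0) | d.(b.(0 | 0) + c.c.0) :: --d--▸ m1, --d--▸ m2
  m1 = b.(b.0 | d.0) | d.(b.(0 | 0) + c.c.0) :: --b--▸ m3, --d--▸ m4
  m2 = d.b.(b.0 | d.0) | (b.(0 | 0) + c.c.0) :: --b--▸ m5, --c--▸ m6, --d--▸ m4
  m3 = b.0 | d.0 | d.(b.(0 | 0) + c.c.0) :: --b--▸ m7, --d--▸ m8, --d--▸ m9
  m4 = b.(b.0 | d.0) | (b.(0 | 0) + c.c.0) :: --b--▸ m10, --b--▸ m9, --c--▸ m11
  m5 = d.b.(b.0 | d.0) | (0 | 0) :: --d--▸ m10
  m6 = d.b.(b.0 | d.0) | c.0 :: --c--▸ m12, --d--▸ m11
  m7 = 0 | d.0 | d.(b.(0 | 0) + c.c.0) :: --d--▸ m13, --d--▸ m14
  m8 = b.0 | 0 | d.(b.(0 | 0) + c.c.0) :: --b--▸ m13, --d--▸ m15
  m9 = b.0 | d.0 | (b.(0 | 0) + c.c.0) :: --b--▸ m14, --b--▸ m16, --c--▸ m17, --d--▸ m15
  m10 = b.(b.0 | d.0) | (0 | 0) :: --b--▸ m16
  m11 = b.(b.0 | d.0) | c.0 :: --b--▸ m17, --c--▸ m18
  m12 = d.b.(b.0 | d.0) | 0 :: --d--▸ m18
  m13 = 0 | 0 | d.(b.(0 | 0) + c.c.0) :: --d--▸ m19
  m14 = 0 | d.0 | (b.(0 | 0) + c.c.0) :: --b--▸ m20, --c--▸ m21, --d--▸ m19
  m15 = b.0 | 0 | (b.(0 | 0) + c.c.0) :: --b--▸ m19, --b--▸ m22, --c--▸ m23
  m16 = b.0 | d.0 | (0 | 0) :: --b--▸ m20, --d--▸ m22
  m17 = b.0 | d.0 | c.0 :: --b--▸ m21, --c--▸ m24, --d--▸ m23
  m18 = b.(b.0 | d.0) | 0 :: --b--▸ m24
  m19 = 0 | 0 | (b.(0 | 0) + c.c.0) :: --b--▸ m25, --c--▸ m26
  m20 = 0 | d.0 | (0 | 0) :: --d--▸ m25
  m21 = 0 | d.0 | c.0 :: --c--▸ m27, --d--▸ m26
  m22 = b.0 | 0 | (0 | 0) :: --b--▸ m25
  m23 = b.0 | 0 | c.0 :: --b--▸ m26, --c--▸ m28
  m24 = b.0 | d.0 | 0 :: --b--▸ m27, --d--▸ m28
  m25 = 0 | 0 | (0 | 0) :: stopped
  m26 = 0 | 0 | c.0 :: --c--▸ m29
  m27 = 0 | d.0 | 0 :: --d--▸ m29
  m28 = b.0 | 0 | 0 :: --b--▸ m29
  m29 = 0 | 0 | 0 :: stopped
LTS(Q): 30 reachable states
  n0 = d.b.(b.0 | d.0) | d.(a.(0 | 0) + c.c.0) :: --d--▸ n1, --d--▸ n2
  n1 = b.(b.0 | d.0) | d.(a.(0 | 0) + c.c.0) :: --b--▸ n3, --d--▸ n4
  n2 = d.b.(b.0 | d.0) | (a.(0 | 0) + c.c.0) :: --a--▸ n5, --c--▸ n6, --d--▸ n4
  n3 = b.0 | d.0 | d.(a.(0 | 0) + c.c.0) :: --b--▸ n7, --d--▸ n8, --d--▸ n9
  n4 = b.(b.0 | d.0) | (a.(0 | 0) + c.c.0) :: --a--▸ n10, --b--▸ n9, --c--▸ n11
  n5 = d.b.(b.0 | d.0) | (0 | 0) :: --d--▸ n10
  n6 = d.b.(b.0 | d.0) | c.0 :: --c--▸ n12, --d--▸ n11
  n7 = 0 | d.0 | d.(a.(0 | 0) + c.c.0) :: --d--▸ n13, --d--▸ n14
  n8 = b.0 | 0 | d.(a.(0 | 0) + c.c.0) :: --b--▸ n13, --d--▸ n15
  n9 = b.0 | d.0 | (a.(0 | 0) + c.c.0) :: --a--▸ n16, --b--▸ n14, --c--▸ n17, --d--▸ n15
  n10 = b.(b.0 | d.0) | (0 | 0) :: --b--▸ n16
  n11 = b.(b.0 | d.0) | c.0 :: --b--▸ n17, --c--▸ n18
  n12 = d.b.(b.0 | d.0) | 0 :: --d--▸ n18
  n13 = 0 | 0 | d.(a.(0 | 0) + c.c.0) :: --d--▸ n19
  n14 = 0 | d.0 | (a.(0 | 0) + c.c.0) :: --a--▸ n20, --c--▸ n21, --d--▸ n19
  n15 = b.0 | 0 | (a.(0 | 0) + c.c.0) :: --a--▸ n22, --b--▸ n19, --c--▸ n23
  n16 = b.0 | d.0 | (0 | 0) :: --b--▸ n20, --d--▸ n22
  n17 = b.0 | d.0 | c.0 :: --b--▸ n21, --c--▸ n24, --d--▸ n23
  n18 = b.(b.0 | d.0) | 0 :: --b--▸ n24
  n19 = 0 | 0 | (a.(0 | 0) + c.c.0) :: --a--▸ n25, --c--▸ n26
  n20 = 0 | d.0 | (0 | 0) :: --d--▸ n25
  n21 = 0 | d.0 | c.0 :: --c--▸ n27, --d--▸ n26
  n22 = b.0 | 0 | (0 | 0) :: --b--▸ n25
  n23 = b.0 | 0 | c.0 :: --b--▸ n26, --c--▸ n28
  n24 = b.0 | d.0 | 0 :: --b--▸ n27, --d--▸ n28
  n25 = 0 | 0 | (0 | 0) :: stopped
  n26 = 0 | 0 | c.0 :: --c--▸ n29
  n27 = 0 | d.0 | 0 :: --d--▸ n29
  n28 = b.0 | 0 | 0 :: --b--▸ n29
  n29 = 0 | 0 | 0 :: stopped
Bisimilarity quotient blocks:
  B0 = {m0}
  B1 = {m1}
  B2 = {m3}
  B3 = {m9}
  B4 = {m14}
  B5 = {m20, m27, n20, n27}
  B6 = {m25, m29, n25, n29}
  B7 = {m21, n21}
  B8 = {m26, n26}
  B9 = {m19}
  B10 = {m15}
  B11 = {m23, n23}
  B12 = {m22, m28, n22, n28}
  B13 = {m17, n17}
  B14 = {m16, m24, n16, n24}
  B15 = {m7}
  B16 = {m13}
  B17 = {m8}
  B18 = {m4}
  B19 = {m10, m18, n10, n18}
  B20 = {m11, n11}
  B21 = {m2}
  B22 = {m6, n6}
  B23 = {m12, m5, n12, n5}
  B24 = {n0}
  B25 = {n2}
  B26 = {n4}
  B27 = {n9}
  B28 = {n14}
  B29 = {n19}
  B30 = {n15}
  B31 = {n1}
  B32 = {n3}
  B33 = {n8}
  B34 = {n13}
  B35 = {n7}
m0 ∈ B0, n0 ∈ B24 → different blocks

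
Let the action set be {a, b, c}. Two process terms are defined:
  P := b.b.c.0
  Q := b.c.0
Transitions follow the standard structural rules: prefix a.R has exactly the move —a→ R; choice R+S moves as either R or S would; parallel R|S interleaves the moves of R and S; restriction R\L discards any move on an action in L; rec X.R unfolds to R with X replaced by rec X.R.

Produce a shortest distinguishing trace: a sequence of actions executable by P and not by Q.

P's transition system — 4 states:
  u0 = b.b.c.0 | -b-> u1
  u1 = b.c.0 | -b-> u2
  u2 = c.0 | -c-> u3
  u3 = 0 | ·
Q's transition system — 3 states:
  v0 = b.c.0 | -b-> v1
  v1 = c.0 | -c-> v2
  v2 = 0 | ·
Executing bb from P (initial set {u0}):
  [1] b ⇒ {u1}
  [2] b ⇒ {u2}
  P completes σ.
Executing bb from Q (initial set {v0}):
  [1] b ⇒ {v1}
  [2] b ⇒ ∅ (Q stuck)

bb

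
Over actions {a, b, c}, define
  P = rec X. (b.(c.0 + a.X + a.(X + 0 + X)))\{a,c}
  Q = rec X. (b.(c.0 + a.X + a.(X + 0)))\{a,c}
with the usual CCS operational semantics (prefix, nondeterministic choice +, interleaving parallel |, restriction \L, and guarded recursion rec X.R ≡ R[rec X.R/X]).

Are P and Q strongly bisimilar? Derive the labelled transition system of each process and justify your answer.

LTS(P): 2 reachable states
  s0 = rec X. (b.(c.0 + a.X + a.(X + 0 + X)))\{a,c} :: —b→ s1
  s1 = (c.0 + a.(rec X. (b.(c.0 + a.X + a.(X + 0 + X)))\{a,c}) + a.((rec X. (b.(c.0 + a.X + a.(X + 0 + X)))\{a,c}) + 0 + (rec X. (b.(c.0 + a.X + a.(X + 0 + X)))\{a,c})))\{a,c} :: stopped
LTS(Q): 2 reachable states
  t0 = rec X. (b.(c.0 + a.X + a.(X + 0)))\{a,c} :: —b→ t1
  t1 = (c.0 + a.(rec X. (b.(c.0 + a.X + a.(X + 0)))\{a,c}) + a.((rec X. (b.(c.0 + a.X + a.(X + 0)))\{a,c}) + 0))\{a,c} :: stopped
Partition-refinement fixed point:
  B0 = {s0, t0}
  B1 = {s1, t1}
s0 ∈ B0, t0 ∈ B0 → same block

P ~ Q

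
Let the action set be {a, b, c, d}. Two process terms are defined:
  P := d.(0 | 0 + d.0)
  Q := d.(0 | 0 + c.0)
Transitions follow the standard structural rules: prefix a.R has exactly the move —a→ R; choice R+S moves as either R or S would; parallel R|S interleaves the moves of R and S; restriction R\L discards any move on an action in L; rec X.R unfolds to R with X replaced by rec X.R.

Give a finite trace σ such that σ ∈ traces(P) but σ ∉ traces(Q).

dd

P's transition system — 3 states:
  m0 = d.(0 | 0 + d.0) → ··d··> m1
  m1 = 0 | 0 + d.0 → ··d··> m2
  m2 = 0 → deadlocked
Q's transition system — 3 states:
  n0 = d.(0 | 0 + c.0) → ··d··> n1
  n1 = 0 | 0 + c.0 → ··c··> n2
  n2 = 0 → deadlocked
Run σ = ⟨dd⟩ on P: start {m0}
  step 1 (d): {m1}
  step 2 (d): {m2}
  — P admits the full trace.
Run σ = ⟨dd⟩ on Q: start {n0}
  step 1 (d): {n1}
  step 2 (d): no successor for Q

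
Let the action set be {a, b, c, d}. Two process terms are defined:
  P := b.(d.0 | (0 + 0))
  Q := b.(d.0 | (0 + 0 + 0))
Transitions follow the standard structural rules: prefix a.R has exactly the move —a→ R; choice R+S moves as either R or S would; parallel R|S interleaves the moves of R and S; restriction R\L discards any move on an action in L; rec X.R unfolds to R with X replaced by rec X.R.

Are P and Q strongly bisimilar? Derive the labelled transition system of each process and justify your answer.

Reachable graph of P (3 states):
  p0 = b.(d.0 | (0 + 0)) → —b→ p1
  p1 = d.0 | (0 + 0) → —d→ p2
  p2 = 0 | (0 + 0) → stopped
Reachable graph of Q (3 states):
  q0 = b.(d.0 | (0 + 0 + 0)) → —b→ q1
  q1 = d.0 | (0 + 0 + 0) → —d→ q2
  q2 = 0 | (0 + 0 + 0) → stopped
Coarsest stable partition (strong bisimilarity classes):
  B0 = {p0, q0}
  B1 = {p1, q1}
  B2 = {p2, q2}
p0 ∈ B0, q0 ∈ B0 → same block

P ~ Q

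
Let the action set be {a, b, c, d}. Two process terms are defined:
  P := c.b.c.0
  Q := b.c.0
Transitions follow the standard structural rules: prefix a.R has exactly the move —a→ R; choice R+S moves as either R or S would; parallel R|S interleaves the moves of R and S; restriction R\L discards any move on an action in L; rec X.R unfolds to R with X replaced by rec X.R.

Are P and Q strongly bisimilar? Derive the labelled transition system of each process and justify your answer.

Reachable graph of P (4 states):
  m0 = c.b.c.0 | -c-> m1
  m1 = b.c.0 | -b-> m2
  m2 = c.0 | -c-> m3
  m3 = 0 | deadlocked
Reachable graph of Q (3 states):
  n0 = b.c.0 | -b-> n1
  n1 = c.0 | -c-> n2
  n2 = 0 | deadlocked
Bisimilarity quotient blocks:
  B0 = {m0}
  B1 = {m1, n0}
  B2 = {m2, n1}
  B3 = {m3, n2}
m0 ∈ B0, n0 ∈ B1 → different blocks

P ≁ Q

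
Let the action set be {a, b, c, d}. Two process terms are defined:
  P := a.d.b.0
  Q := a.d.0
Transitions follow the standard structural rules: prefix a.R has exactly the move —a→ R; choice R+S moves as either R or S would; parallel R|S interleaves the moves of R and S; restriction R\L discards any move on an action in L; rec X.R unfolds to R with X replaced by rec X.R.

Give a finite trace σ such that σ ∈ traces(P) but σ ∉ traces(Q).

adb

LTS(P): 4 reachable states
  p0 = a.d.b.0 → =a=> p1
  p1 = d.b.0 → =d=> p2
  p2 = b.0 → =b=> p3
  p3 = 0 → deadlocked
LTS(Q): 3 reachable states
  q0 = a.d.0 → =a=> q1
  q1 = d.0 → =d=> q2
  q2 = 0 → deadlocked
Executing adb from P (initial set {p0}):
  after a @ step 1: {p1}
  after d @ step 2: {p2}
  after b @ step 3: {p3}
  P completes σ.
Executing adb from Q (initial set {q0}):
  after a @ step 1: {q1}
  after d @ step 2: {q2}
  after b @ step 3: ∅ (Q stuck)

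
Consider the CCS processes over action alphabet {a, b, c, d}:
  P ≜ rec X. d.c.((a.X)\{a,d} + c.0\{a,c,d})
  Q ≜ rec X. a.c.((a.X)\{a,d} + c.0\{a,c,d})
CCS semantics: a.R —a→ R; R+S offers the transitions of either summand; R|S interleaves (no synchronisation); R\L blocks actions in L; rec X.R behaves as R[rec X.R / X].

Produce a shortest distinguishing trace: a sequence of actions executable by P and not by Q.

P's transition system — 4 states:
  u0 = rec X. d.c.((a.X)\{a,d} + c.0\{a,c,d}) | =d=> u1
  u1 = c.((a.(rec X. d.c.((a.X)\{a,d} + c.0\{a,c,d})))\{a,d} + c.0\{a,c,d}) | =c=> u2
  u2 = (a.(rec X. d.c.((a.X)\{a,d} + c.0\{a,c,d})))\{a,d} + c.0\{a,c,d} | =c=> u3
  u3 = 0\{a,c,d} | ·
Q's transition system — 4 states:
  v0 = rec X. a.c.((a.X)\{a,d} + c.0\{a,c,d}) | =a=> v1
  v1 = c.((a.(rec X. a.c.((a.X)\{a,d} + c.0\{a,c,d})))\{a,d} + c.0\{a,c,d}) | =c=> v2
  v2 = (a.(rec X. a.c.((a.X)\{a,d} + c.0\{a,c,d})))\{a,d} + c.0\{a,c,d} | =c=> v3
  v3 = 0\{a,c,d} | ·
Trace ⟨d⟩ through P, begin at {u0}:
  step 1 (d): {u1}
  — P admits the full trace.
Trace ⟨d⟩ through Q, begin at {v0}:
  step 1 (d): no successor for Q

d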